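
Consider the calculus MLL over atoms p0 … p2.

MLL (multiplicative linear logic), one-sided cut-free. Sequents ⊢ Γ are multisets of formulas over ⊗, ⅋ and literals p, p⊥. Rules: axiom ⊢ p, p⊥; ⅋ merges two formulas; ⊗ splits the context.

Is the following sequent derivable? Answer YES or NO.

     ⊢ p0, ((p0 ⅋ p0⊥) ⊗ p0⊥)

Proof tree:
[⊗]  ⊢ p0, ((p0 ⅋ p0⊥) ⊗ p0⊥)
  [⅋]  ⊢ (p0 ⅋ p0⊥)
    [Ax]  ⊢ p0, p0⊥
  [Ax]  ⊢ p0, p0⊥

Result: YES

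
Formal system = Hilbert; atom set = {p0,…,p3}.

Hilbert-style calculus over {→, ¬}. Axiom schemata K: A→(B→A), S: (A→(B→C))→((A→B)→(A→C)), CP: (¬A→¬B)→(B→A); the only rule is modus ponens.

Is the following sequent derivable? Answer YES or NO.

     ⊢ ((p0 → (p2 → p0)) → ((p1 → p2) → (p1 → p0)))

Enumerate valuations to refute Γ ⊢ Δ:
  v=0000: Γ:[] Δ:[((p0 → (p2 → p0)) → ((p1 → p2) → (p1 → p0)))=T] refutes=False
  v=0001: Γ:[] Δ:[((p0 → (p2 → p0)) → ((p1 → p2) → (p1 → p0)))=T] refutes=False
  v=0010: Γ:[] Δ:[((p0 → (p2 → p0)) → ((p1 → p2) → (p1 → p0)))=T] refutes=False
  v=0011: Γ:[] Δ:[((p0 → (p2 → p0)) → ((p1 → p2) → (p1 → p0)))=T] refutes=False
  v=0100: Γ:[] Δ:[((p0 → (p2 → p0)) → ((p1 → p2) → (p1 → p0)))=T] refutes=False
  v=0101: Γ:[] Δ:[((p0 → (p2 → p0)) → ((p1 → p2) → (p1 → p0)))=T] refutes=False
  v=0110: Γ:[] Δ:[((p0 → (p2 → p0)) → ((p1 → p2) → (p1 → p0)))=F] refutes=True  ← countermodel

Result: NO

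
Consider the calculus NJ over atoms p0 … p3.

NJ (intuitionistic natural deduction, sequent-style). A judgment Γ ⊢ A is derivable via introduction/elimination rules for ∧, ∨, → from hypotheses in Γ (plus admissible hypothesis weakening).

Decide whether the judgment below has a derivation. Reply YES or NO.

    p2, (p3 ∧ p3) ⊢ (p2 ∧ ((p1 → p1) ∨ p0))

Derivation (root first):
[∧I] p2, (p3 ∧ p3) ⊢ (p2 ∧ ((p1 → p1) ∨ p0))
  [Ax] p2 ⊢ p2
  [∨I₁] (p3 ∧ p3) ⊢ ((p1 → p1) ∨ p0)
    [→I] (p3 ∧ p3) ⊢ (p1 → p1)
      [Wk] p1, (p3 ∧ p3) ⊢ p1
        [Ax] p1 ⊢ p1

Result: YES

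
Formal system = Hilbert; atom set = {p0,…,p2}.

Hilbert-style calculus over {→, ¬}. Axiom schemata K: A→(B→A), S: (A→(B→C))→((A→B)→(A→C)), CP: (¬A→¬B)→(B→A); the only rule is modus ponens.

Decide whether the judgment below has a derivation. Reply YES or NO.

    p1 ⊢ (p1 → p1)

Derivation trace:
[MP] p1 ⊢ (p1 → p1)
  [K]  ⊢ (p1 → (p1 → p1))
  [MP] p1 ⊢ p1
    [MP] p1 ⊢ (p1 → p1)
      [K]  ⊢ (p1 → (p1 → p1))
      [Hyp] p1 ⊢ p1
    [Hyp] p1 ⊢ p1

Result: YES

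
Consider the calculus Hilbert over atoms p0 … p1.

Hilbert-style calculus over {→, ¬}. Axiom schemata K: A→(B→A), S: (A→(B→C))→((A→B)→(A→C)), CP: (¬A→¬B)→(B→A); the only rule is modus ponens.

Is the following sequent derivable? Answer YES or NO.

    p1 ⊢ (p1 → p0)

Truth-table refutation:
  v=00: Γ:[p1=F] Δ:[(p1 → p0)=T] refutes=False
  v=01: Γ:[p1=T] Δ:[(p1 → p0)=F] refutes=True  ← countermodel

Result: NO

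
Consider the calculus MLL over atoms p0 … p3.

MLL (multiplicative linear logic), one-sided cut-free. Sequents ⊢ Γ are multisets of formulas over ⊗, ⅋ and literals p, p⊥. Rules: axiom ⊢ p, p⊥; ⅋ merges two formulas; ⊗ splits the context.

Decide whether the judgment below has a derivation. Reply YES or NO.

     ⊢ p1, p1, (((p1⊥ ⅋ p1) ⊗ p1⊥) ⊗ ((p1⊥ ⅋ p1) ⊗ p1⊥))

Proof tree:
[⊗]  ⊢ p1, p1, (((p1⊥ ⅋ p1) ⊗ p1⊥) ⊗ ((p1⊥ ⅋ p1) ⊗ p1⊥))
  [⊗]  ⊢ p1, ((p1⊥ ⅋ p1) ⊗ p1⊥)
    [⅋]  ⊢ (p1⊥ ⅋ p1)
      [Ax]  ⊢ p1, p1⊥
    [Ax]  ⊢ p1, p1⊥
  [⊗]  ⊢ p1, ((p1⊥ ⅋ p1) ⊗ p1⊥)
    [⅋]  ⊢ (p1⊥ ⅋ p1)
      [Ax]  ⊢ p1, p1⊥
    [Ax]  ⊢ p1, p1⊥

Result: YES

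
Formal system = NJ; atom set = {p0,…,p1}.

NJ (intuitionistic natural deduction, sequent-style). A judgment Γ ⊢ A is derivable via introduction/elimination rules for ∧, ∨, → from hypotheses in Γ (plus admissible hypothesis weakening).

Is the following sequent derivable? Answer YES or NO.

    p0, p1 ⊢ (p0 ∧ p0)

Proof tree:
[Wk] p0, p1 ⊢ (p0 ∧ p0)
  [∧I] p0 ⊢ (p0 ∧ p0)
    [Ax] p0 ⊢ p0
    [Ax] p0 ⊢ p0

Result: YES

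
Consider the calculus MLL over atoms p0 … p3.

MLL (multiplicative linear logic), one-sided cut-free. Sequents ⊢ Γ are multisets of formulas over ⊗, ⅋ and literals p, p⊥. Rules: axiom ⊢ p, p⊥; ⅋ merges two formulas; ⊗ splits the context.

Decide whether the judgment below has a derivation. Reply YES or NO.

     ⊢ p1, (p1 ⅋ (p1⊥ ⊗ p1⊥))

Derivation (root first):
[⅋]  ⊢ p1, (p1 ⅋ (p1⊥ ⊗ p1⊥))
  [⊗]  ⊢ p1, p1, (p1⊥ ⊗ p1⊥)
    [Ax]  ⊢ p1, p1⊥
    [Ax]  ⊢ p1, p1⊥

Result: YES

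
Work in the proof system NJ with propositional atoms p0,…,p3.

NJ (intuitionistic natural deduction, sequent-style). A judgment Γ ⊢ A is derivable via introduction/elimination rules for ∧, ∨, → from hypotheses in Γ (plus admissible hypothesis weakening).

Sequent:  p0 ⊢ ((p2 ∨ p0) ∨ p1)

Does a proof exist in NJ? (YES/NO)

Derivation (root first):
[∨I₁] p0 ⊢ ((p2 ∨ p0) ∨ p1)
  [∨I₂] p0 ⊢ (p2 ∨ p0)
    [Ax] p0 ⊢ p0

Result: YES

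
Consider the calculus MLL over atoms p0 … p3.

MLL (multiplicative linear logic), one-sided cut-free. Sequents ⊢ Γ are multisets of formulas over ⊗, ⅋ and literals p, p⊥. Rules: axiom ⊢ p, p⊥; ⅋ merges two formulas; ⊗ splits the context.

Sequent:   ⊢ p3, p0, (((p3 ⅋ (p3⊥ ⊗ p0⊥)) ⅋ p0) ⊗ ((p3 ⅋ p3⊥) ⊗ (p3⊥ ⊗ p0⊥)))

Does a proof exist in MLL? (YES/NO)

Proof tree:
[⊗]  ⊢ p3, p0, (((p3 ⅋ (p3⊥ ⊗ p0⊥)) ⅋ p0) ⊗ ((p3 ⅋ p3⊥) ⊗ (p3⊥ ⊗ p0⊥)))
  [⅋]  ⊢ ((p3 ⅋ (p3⊥ ⊗ p0⊥)) ⅋ p0)
    [⅋]  ⊢ p0, (p3 ⅋ (p3⊥ ⊗ p0⊥))
      [⊗]  ⊢ p3, p0, (p3⊥ ⊗ p0⊥)
        [Ax]  ⊢ p3, p3⊥
        [Ax]  ⊢ p0, p0⊥
  [⊗]  ⊢ p3, p0, ((p3 ⅋ p3⊥) ⊗ (p3⊥ ⊗ p0⊥))
    [⅋]  ⊢ (p3 ⅋ p3⊥)
      [Ax]  ⊢ p3, p3⊥
    [⊗]  ⊢ p3, p0, (p3⊥ ⊗ p0⊥)
      [Ax]  ⊢ p3, p3⊥
      [Ax]  ⊢ p0, p0⊥

Result: YES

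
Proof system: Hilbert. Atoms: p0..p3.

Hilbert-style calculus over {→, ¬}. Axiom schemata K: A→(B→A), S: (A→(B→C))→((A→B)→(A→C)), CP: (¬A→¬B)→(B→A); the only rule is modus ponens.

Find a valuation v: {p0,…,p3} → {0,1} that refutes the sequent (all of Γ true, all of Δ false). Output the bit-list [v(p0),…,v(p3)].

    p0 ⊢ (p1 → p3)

Truth-table refutation:
  v=0000: Γ:[p0=F] Δ:[(p1 → p3)=T] refutes=False
  v=0001: Γ:[p0=F] Δ:[(p1 → p3)=T] refutes=False
  v=0010: Γ:[p0=F] Δ:[(p1 → p3)=T] refutes=False
  v=0011: Γ:[p0=F] Δ:[(p1 → p3)=T] refutes=False
  v=0100: Γ:[p0=F] Δ:[(p1 → p3)=F] refutes=False
  v=0101: Γ:[p0=F] Δ:[(p1 → p3)=T] refutes=False
  v=0110: Γ:[p0=F] Δ:[(p1 → p3)=F] refutes=False
  v=0111: Γ:[p0=F] Δ:[(p1 → p3)=T] refutes=False
  v=1000: Γ:[p0=T] Δ:[(p1 → p3)=T] refutes=False
  v=1001: Γ:[p0=T] Δ:[(p1 → p3)=T] refutes=False
  v=1010: Γ:[p0=T] Δ:[(p1 → p3)=T] refutes=False
  v=1011: Γ:[p0=T] Δ:[(p1 → p3)=T] refutes=False
  v=1100: Γ:[p0=T] Δ:[(p1 → p3)=F] refutes=True  ← countermodel

Result: [1, 1, 0, 0]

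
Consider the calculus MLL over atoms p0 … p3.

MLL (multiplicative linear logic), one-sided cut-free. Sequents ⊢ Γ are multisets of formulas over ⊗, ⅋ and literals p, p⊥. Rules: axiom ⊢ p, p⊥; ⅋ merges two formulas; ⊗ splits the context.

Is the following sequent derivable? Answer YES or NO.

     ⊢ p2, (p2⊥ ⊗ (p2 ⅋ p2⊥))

Derivation trace:
[⊗]  ⊢ p2, (p2⊥ ⊗ (p2 ⅋ p2⊥))
  [Ax]  ⊢ p2, p2⊥
  [⅋]  ⊢ (p2 ⅋ p2⊥)
    [Ax]  ⊢ p2, p2⊥

Result: YES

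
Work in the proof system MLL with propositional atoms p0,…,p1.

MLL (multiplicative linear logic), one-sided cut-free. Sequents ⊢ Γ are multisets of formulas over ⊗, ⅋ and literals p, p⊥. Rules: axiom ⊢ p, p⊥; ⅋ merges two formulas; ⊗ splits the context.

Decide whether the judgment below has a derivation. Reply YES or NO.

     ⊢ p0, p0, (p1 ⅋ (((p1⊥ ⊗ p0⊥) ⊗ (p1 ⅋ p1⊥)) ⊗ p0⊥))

Proof tree:
[⅋]  ⊢ p0, p0, (p1 ⅋ (((p1⊥ ⊗ p0⊥) ⊗ (p1 ⅋ p1⊥)) ⊗ p0⊥))
  [⊗]  ⊢ p1, p0, p0, (((p1⊥ ⊗ p0⊥) ⊗ (p1 ⅋ p1⊥)) ⊗ p0⊥)
    [⊗]  ⊢ p1, p0, ((p1⊥ ⊗ p0⊥) ⊗ (p1 ⅋ p1⊥))
      [⊗]  ⊢ p1, p0, (p1⊥ ⊗ p0⊥)
        [Ax]  ⊢ p1, p1⊥
        [Ax]  ⊢ p0, p0⊥
      [⅋]  ⊢ (p1 ⅋ p1⊥)
        [Ax]  ⊢ p1, p1⊥
    [Ax]  ⊢ p0, p0⊥

Result: YES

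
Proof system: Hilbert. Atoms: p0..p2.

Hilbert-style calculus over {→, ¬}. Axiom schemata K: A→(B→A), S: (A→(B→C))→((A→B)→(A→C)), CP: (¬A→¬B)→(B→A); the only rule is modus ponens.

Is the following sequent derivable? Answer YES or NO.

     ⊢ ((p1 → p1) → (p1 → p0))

Enumerate valuations to refute Γ ⊢ Δ:
  v=000: Γ:[] Δ:[((p1 → p1) → (p1 → p0))=T] refutes=False
  v=001: Γ:[] Δ:[((p1 → p1) → (p1 → p0))=T] refutes=False
  v=010: Γ:[] Δ:[((p1 → p1) → (p1 → p0))=F] refutes=True  ← countermodel

Result: NO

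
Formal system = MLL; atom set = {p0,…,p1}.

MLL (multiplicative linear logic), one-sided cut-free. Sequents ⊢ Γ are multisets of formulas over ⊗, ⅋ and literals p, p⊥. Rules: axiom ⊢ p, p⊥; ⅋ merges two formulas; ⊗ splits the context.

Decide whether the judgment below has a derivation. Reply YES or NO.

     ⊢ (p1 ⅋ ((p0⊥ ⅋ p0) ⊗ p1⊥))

Proof tree:
[⅋]  ⊢ (p1 ⅋ ((p0⊥ ⅋ p0) ⊗ p1⊥))
  [⊗]  ⊢ p1, ((p0⊥ ⅋ p0) ⊗ p1⊥)
    [⅋]  ⊢ (p0⊥ ⅋ p0)
      [Ax]  ⊢ p0, p0⊥
    [Ax]  ⊢ p1, p1⊥

Result: YES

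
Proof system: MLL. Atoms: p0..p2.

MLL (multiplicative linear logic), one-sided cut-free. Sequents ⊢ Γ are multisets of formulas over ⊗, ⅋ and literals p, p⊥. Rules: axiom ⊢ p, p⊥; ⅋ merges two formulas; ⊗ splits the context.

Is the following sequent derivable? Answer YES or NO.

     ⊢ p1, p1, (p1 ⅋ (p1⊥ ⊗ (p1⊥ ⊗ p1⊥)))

Proof tree:
[⅋]  ⊢ p1, p1, (p1 ⅋ (p1⊥ ⊗ (p1⊥ ⊗ p1⊥)))
  [⊗]  ⊢ p1, p1, p1, (p1⊥ ⊗ (p1⊥ ⊗ p1⊥))
    [Ax]  ⊢ p1, p1⊥
    [⊗]  ⊢ p1, p1, (p1⊥ ⊗ p1⊥)
      [Ax]  ⊢ p1, p1⊥
      [Ax]  ⊢ p1, p1⊥

Result: YES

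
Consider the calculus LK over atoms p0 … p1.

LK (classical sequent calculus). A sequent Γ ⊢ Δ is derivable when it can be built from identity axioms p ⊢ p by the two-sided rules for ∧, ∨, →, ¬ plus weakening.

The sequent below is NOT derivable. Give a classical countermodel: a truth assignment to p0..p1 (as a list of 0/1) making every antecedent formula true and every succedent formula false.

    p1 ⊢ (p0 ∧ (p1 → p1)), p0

Truth-table refutation:
  v=00: Γ:[p1=F] Δ:[(p0 ∧ (p1 → p1))=F, p0=F] refutes=False
  v=01: Γ:[p1=T] Δ:[(p0 ∧ (p1 → p1))=F, p0=F] refutes=True  ← countermodel

Result: [0, 1]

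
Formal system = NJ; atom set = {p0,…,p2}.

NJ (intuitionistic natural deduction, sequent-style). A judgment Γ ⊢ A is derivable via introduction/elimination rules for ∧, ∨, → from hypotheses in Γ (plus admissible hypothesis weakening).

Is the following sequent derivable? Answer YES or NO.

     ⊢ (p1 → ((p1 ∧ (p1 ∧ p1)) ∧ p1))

Derivation trace:
[→I]  ⊢ (p1 → ((p1 ∧ (p1 ∧ p1)) ∧ p1))
  [∧I] p1 ⊢ ((p1 ∧ (p1 ∧ p1)) ∧ p1)
    [∧I] p1 ⊢ (p1 ∧ (p1 ∧ p1))
      [Ax] p1 ⊢ p1
      [∧I] p1 ⊢ (p1 ∧ p1)
        [Ax] p1 ⊢ p1
        [Ax] p1 ⊢ p1
    [Ax] p1 ⊢ p1

Result: YES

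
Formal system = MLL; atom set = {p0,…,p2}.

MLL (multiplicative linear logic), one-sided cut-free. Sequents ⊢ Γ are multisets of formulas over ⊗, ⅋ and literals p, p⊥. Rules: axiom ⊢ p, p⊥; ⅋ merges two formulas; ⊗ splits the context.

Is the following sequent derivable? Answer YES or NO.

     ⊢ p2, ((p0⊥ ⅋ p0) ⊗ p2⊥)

Proof tree:
[⊗]  ⊢ p2, ((p0⊥ ⅋ p0) ⊗ p2⊥)
  [⅋]  ⊢ (p0⊥ ⅋ p0)
    [Ax]  ⊢ p0, p0⊥
  [Ax]  ⊢ p2, p2⊥

Result: YES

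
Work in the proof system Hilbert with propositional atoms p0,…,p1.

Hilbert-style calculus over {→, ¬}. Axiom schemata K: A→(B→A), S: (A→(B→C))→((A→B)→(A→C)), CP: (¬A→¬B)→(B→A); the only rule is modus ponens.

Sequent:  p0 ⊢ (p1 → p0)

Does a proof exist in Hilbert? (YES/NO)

Derivation (root first):
[MP] p0 ⊢ (p1 → p0)
  [K]  ⊢ (p0 → (p1 → p0))
  [MP] p0 ⊢ p0
    [MP] p0 ⊢ (p0 → p0)
      [K]  ⊢ (p0 → (p0 → p0))
      [Hyp] p0 ⊢ p0
    [Hyp] p0 ⊢ p0

Result: YES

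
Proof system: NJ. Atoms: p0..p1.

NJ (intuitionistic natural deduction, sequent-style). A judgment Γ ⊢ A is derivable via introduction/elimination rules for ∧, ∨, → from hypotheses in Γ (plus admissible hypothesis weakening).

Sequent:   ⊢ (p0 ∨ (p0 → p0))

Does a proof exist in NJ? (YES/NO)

Proof tree:
[∨I₂]  ⊢ (p0 ∨ (p0 → p0))
  [→I]  ⊢ (p0 → p0)
    [Ax] p0 ⊢ p0

Result: YES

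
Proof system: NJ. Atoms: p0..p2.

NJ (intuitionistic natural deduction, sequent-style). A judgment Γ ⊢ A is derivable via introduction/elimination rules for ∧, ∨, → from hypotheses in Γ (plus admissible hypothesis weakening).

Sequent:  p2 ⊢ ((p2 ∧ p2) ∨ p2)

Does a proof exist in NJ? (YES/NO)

Derivation trace:
[∨I₁] p2 ⊢ ((p2 ∧ p2) ∨ p2)
  [∧I] p2 ⊢ (p2 ∧ p2)
    [Wk] p2, p2 ⊢ p2
      [Ax] p2 ⊢ p2
    [Wk] p2, p2 ⊢ p2
      [Ax] p2 ⊢ p2

Result: YES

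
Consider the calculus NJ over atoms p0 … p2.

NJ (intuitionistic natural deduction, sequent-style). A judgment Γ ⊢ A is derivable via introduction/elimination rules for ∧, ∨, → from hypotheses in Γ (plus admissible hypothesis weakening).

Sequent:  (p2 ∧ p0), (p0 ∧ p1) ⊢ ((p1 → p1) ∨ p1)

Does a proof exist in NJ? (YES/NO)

Derivation trace:
[Wk] (p2 ∧ p0), (p0 ∧ p1) ⊢ ((p1 → p1) ∨ p1)
  [∨I₁] (p2 ∧ p0) ⊢ ((p1 → p1) ∨ p1)
    [→I] (p2 ∧ p0) ⊢ (p1 → p1)
      [Wk] p1, (p2 ∧ p0) ⊢ p1
        [Ax] p1 ⊢ p1

Result: YES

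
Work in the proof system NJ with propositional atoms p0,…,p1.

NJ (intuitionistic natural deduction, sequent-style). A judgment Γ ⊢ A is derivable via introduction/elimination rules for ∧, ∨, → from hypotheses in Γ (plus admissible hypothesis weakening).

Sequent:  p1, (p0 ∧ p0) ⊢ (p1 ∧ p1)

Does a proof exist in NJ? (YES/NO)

Derivation trace:
[∧I] p1, (p0 ∧ p0) ⊢ (p1 ∧ p1)
  [Ax] p1 ⊢ p1
  [Wk] p1, (p0 ∧ p0) ⊢ p1
    [Ax] p1 ⊢ p1

Result: YES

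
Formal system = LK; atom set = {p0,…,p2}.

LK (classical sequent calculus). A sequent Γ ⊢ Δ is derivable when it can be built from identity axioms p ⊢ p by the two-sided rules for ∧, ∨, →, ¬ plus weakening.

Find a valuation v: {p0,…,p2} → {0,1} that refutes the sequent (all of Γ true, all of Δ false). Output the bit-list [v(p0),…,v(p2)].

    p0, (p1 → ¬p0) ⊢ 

Enumerate valuations to refute Γ ⊢ Δ:
  v=000: Γ:[p0=F, (p1 → ¬p0)=T] Δ:[] refutes=False
  v=001: Γ:[p0=F, (p1 → ¬p0)=T] Δ:[] refutes=False
  v=010: Γ:[p0=F, (p1 → ¬p0)=T] Δ:[] refutes=False
  v=011: Γ:[p0=F, (p1 → ¬p0)=T] Δ:[] refutes=False
  v=100: Γ:[p0=T, (p1 → ¬p0)=T] Δ:[] refutes=True  ← countermodel

Result: [1, 0, 0]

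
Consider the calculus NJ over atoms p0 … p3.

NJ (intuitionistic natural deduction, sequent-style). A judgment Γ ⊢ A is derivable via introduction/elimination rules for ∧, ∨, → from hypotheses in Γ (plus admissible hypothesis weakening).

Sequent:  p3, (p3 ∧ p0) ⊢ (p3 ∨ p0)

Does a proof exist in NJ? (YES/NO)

Proof tree:
[→E] p3, (p3 ∧ p0) ⊢ (p3 ∨ p0)
  [Wk] (p3 ∧ p0) ⊢ (p3 → (p3 ∨ p0))
    [→I]  ⊢ (p3 → (p3 ∨ p0))
      [∨I₁] p3 ⊢ (p3 ∨ p0)
        [Ax] p3 ⊢ p3
  [Ax] p3 ⊢ p3

Result: YES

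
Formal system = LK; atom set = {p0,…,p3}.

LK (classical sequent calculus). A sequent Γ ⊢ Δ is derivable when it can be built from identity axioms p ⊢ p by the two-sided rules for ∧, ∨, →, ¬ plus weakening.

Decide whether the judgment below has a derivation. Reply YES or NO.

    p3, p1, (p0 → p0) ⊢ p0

Enumerate valuations to refute Γ ⊢ Δ:
  v=0000: Γ:[p3=F, p1=F, (p0 → p0)=T] Δ:[p0=F] refutes=False
  v=0001: Γ:[p3=T, p1=F, (p0 → p0)=T] Δ:[p0=F] refutes=False
  v=0010: Γ:[p3=F, p1=F, (p0 → p0)=T] Δ:[p0=F] refutes=False
  v=0011: Γ:[p3=T, p1=F, (p0 → p0)=T] Δ:[p0=F] refutes=False
  v=0100: Γ:[p3=F, p1=T, (p0 → p0)=T] Δ:[p0=F] refutes=False
  v=0101: Γ:[p3=T, p1=T, (p0 → p0)=T] Δ:[p0=F] refutes=True  ← countermodel

Result: NO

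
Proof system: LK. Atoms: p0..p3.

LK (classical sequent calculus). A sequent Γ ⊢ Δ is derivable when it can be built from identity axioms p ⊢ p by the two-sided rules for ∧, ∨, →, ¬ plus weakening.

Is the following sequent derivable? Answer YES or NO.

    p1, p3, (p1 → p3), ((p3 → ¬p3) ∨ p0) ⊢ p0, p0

Derivation (root first):
[WR] p1, p3, (p1 → p3), ((p3 → ¬p3) ∨ p0) ⊢ p0, p0
  [∨L] p1, p3, (p1 → p3), ((p3 → ¬p3) ∨ p0) ⊢ p0
    [→L] p1, p3, (p1 → p3), (p3 → ¬p3) ⊢ 
      [→L] p1, (p1 → p3) ⊢ p3
        [Ax] p1 ⊢ p1
        [Ax] p3 ⊢ p3
      [¬L] p3, ¬p3 ⊢ 
        [Ax] p3 ⊢ p3
    [Ax] p0 ⊢ p0

Result: YES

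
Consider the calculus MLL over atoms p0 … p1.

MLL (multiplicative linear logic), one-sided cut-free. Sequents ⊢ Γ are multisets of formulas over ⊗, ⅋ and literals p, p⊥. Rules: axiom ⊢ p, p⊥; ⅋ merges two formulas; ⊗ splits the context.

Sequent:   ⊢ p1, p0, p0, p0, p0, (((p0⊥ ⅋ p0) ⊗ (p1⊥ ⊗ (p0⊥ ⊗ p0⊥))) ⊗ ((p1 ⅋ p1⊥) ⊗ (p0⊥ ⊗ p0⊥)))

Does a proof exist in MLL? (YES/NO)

Derivation (root first):
[⊗]  ⊢ p1, p0, p0, p0, p0, (((p0⊥ ⅋ p0) ⊗ (p1⊥ ⊗ (p0⊥ ⊗ p0⊥))) ⊗ ((p1 ⅋ p1⊥) ⊗ (p0⊥ ⊗ p0⊥)))
  [⊗]  ⊢ p1, p0, p0, ((p0⊥ ⅋ p0) ⊗ (p1⊥ ⊗ (p0⊥ ⊗ p0⊥)))
    [⅋]  ⊢ (p0⊥ ⅋ p0)
      [Ax]  ⊢ p0, p0⊥
    [⊗]  ⊢ p1, p0, p0, (p1⊥ ⊗ (p0⊥ ⊗ p0⊥))
      [Ax]  ⊢ p1, p1⊥
      [⊗]  ⊢ p0, p0, (p0⊥ ⊗ p0⊥)
        [Ax]  ⊢ p0, p0⊥
        [Ax]  ⊢ p0, p0⊥
  [⊗]  ⊢ p0, p0, ((p1 ⅋ p1⊥) ⊗ (p0⊥ ⊗ p0⊥))
    [⅋]  ⊢ (p1 ⅋ p1⊥)
      [Ax]  ⊢ p1, p1⊥
    [⊗]  ⊢ p0, p0, (p0⊥ ⊗ p0⊥)
      [Ax]  ⊢ p0, p0⊥
      [Ax]  ⊢ p0, p0⊥

Result: YES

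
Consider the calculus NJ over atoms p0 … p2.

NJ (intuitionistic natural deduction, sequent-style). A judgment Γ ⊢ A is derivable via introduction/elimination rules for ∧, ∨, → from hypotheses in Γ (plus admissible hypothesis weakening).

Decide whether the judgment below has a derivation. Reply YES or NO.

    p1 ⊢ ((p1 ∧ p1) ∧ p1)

Derivation (root first):
[∧I] p1 ⊢ ((p1 ∧ p1) ∧ p1)
  [∧I] p1 ⊢ (p1 ∧ p1)
    [Ax] p1 ⊢ p1
    [Ax] p1 ⊢ p1
  [Ax] p1 ⊢ p1

Result: YES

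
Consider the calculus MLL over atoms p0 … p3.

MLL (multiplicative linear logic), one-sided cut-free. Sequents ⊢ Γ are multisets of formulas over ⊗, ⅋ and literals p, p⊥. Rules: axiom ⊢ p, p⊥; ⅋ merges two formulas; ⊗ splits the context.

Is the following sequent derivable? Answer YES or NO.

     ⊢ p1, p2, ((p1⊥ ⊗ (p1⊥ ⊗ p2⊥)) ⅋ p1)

Derivation (root first):
[⅋]  ⊢ p1, p2, ((p1⊥ ⊗ (p1⊥ ⊗ p2⊥)) ⅋ p1)
  [⊗]  ⊢ p1, p1, p2, (p1⊥ ⊗ (p1⊥ ⊗ p2⊥))
    [Ax]  ⊢ p1, p1⊥
    [⊗]  ⊢ p1, p2, (p1⊥ ⊗ p2⊥)
      [Ax]  ⊢ p1, p1⊥
      [Ax]  ⊢ p2, p2⊥

Result: YES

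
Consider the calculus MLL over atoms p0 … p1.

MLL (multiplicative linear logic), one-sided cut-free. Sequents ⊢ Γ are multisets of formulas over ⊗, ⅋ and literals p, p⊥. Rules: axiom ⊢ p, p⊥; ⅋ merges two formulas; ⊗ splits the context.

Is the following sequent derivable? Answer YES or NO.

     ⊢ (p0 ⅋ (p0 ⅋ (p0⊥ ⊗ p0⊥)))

Derivation (root first):
[⅋]  ⊢ (p0 ⅋ (p0 ⅋ (p0⊥ ⊗ p0⊥)))
  [⅋]  ⊢ p0, (p0 ⅋ (p0⊥ ⊗ p0⊥))
    [⊗]  ⊢ p0, p0, (p0⊥ ⊗ p0⊥)
      [Ax]  ⊢ p0, p0⊥
      [Ax]  ⊢ p0, p0⊥

Result: YES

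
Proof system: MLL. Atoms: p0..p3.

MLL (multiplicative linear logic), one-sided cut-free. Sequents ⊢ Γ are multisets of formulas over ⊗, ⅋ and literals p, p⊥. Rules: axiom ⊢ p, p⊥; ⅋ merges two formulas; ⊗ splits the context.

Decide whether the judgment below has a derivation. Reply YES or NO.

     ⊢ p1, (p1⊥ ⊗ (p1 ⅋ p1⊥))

Proof tree:
[⊗]  ⊢ p1, (p1⊥ ⊗ (p1 ⅋ p1⊥))
  [Ax]  ⊢ p1, p1⊥
  [⅋]  ⊢ (p1 ⅋ p1⊥)
    [Ax]  ⊢ p1, p1⊥

Result: YES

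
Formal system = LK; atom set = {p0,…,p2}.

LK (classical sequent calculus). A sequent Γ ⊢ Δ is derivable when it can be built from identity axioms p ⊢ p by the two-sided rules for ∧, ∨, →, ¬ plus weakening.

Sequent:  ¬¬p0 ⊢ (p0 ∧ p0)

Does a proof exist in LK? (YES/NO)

Derivation (root first):
[¬L] ¬¬p0 ⊢ (p0 ∧ p0)
  [¬R]  ⊢ (p0 ∧ p0), ¬p0
    [∧R] p0 ⊢ (p0 ∧ p0)
      [Ax] p0 ⊢ p0
      [Ax] p0 ⊢ p0

Result: YES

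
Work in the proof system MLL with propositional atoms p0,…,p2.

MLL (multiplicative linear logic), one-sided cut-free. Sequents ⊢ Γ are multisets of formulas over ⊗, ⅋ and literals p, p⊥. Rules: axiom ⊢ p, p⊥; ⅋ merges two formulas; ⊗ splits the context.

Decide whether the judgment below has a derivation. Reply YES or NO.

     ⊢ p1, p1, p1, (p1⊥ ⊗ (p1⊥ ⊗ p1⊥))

Derivation (root first):
[⊗]  ⊢ p1, p1, p1, (p1⊥ ⊗ (p1⊥ ⊗ p1⊥))
  [Ax]  ⊢ p1, p1⊥
  [⊗]  ⊢ p1, p1, (p1⊥ ⊗ p1⊥)
    [Ax]  ⊢ p1, p1⊥
    [Ax]  ⊢ p1, p1⊥

Result: YES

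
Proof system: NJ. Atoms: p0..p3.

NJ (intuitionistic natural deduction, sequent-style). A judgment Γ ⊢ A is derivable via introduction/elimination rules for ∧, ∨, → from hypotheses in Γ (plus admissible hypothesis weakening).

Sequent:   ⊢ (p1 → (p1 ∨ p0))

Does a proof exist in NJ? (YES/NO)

Proof tree:
[→I]  ⊢ (p1 → (p1 ∨ p0))
  [∨I₁] p1 ⊢ (p1 ∨ p0)
    [Ax] p1 ⊢ p1

Result: YES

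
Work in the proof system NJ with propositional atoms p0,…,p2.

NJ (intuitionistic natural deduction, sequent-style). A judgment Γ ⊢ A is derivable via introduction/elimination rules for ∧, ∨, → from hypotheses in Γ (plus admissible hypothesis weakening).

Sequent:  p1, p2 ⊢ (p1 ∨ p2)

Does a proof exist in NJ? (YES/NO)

Derivation trace:
[Wk] p1, p2 ⊢ (p1 ∨ p2)
  [∨I₁] p1 ⊢ (p1 ∨ p2)
    [Ax] p1 ⊢ p1

Result: YES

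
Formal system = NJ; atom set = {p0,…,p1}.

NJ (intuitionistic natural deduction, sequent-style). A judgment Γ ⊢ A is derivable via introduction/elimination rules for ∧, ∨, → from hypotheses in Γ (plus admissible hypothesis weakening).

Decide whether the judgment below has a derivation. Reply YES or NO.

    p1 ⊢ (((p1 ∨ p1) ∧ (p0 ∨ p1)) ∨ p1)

Derivation trace:
[∨I₁] p1 ⊢ (((p1 ∨ p1) ∧ (p0 ∨ p1)) ∨ p1)
  [∧I] p1 ⊢ ((p1 ∨ p1) ∧ (p0 ∨ p1))
    [∨I₂] p1 ⊢ (p1 ∨ p1)
      [Ax] p1 ⊢ p1
    [∨I₂] p1 ⊢ (p0 ∨ p1)
      [Ax] p1 ⊢ p1

Result: YES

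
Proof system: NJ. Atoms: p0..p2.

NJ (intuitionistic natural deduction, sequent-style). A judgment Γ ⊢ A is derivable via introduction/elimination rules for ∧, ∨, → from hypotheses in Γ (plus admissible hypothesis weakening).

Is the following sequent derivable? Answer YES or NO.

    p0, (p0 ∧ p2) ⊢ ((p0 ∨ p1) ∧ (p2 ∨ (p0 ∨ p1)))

Proof tree:
[Wk] p0, (p0 ∧ p2) ⊢ ((p0 ∨ p1) ∧ (p2 ∨ (p0 ∨ p1)))
  [∧I] p0 ⊢ ((p0 ∨ p1) ∧ (p2 ∨ (p0 ∨ p1)))
    [∨I₁] p0 ⊢ (p0 ∨ p1)
      [Ax] p0 ⊢ p0
    [∨I₂] p0 ⊢ (p2 ∨ (p0 ∨ p1))
      [∨I₁] p0 ⊢ (p0 ∨ p1)
        [Ax] p0 ⊢ p0

Result: YES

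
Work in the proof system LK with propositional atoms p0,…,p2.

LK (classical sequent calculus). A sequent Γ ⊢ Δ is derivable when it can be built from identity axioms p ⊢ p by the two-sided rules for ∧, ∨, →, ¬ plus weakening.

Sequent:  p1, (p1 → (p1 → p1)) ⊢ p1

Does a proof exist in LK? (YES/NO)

Derivation trace:
[→L] p1, (p1 → (p1 → p1)) ⊢ p1
  [Ax] p1 ⊢ p1
  [→L] p1, (p1 → p1) ⊢ p1
    [Ax] p1 ⊢ p1
    [Ax] p1 ⊢ p1

Result: YES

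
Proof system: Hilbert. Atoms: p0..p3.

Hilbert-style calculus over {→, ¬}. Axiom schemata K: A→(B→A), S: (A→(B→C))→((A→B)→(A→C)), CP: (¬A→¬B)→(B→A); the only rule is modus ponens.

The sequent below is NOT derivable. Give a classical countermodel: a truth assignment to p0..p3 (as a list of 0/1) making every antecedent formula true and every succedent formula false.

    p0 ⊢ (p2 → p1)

Enumerate valuations to refute Γ ⊢ Δ:
  v=0000: Γ:[p0=F] Δ:[(p2 → p1)=T] refutes=False
  v=0001: Γ:[p0=F] Δ:[(p2 → p1)=T] refutes=False
  v=0010: Γ:[p0=F] Δ:[(p2 → p1)=F] refutes=False
  v=0011: Γ:[p0=F] Δ:[(p2 → p1)=F] refutes=False
  v=0100: Γ:[p0=F] Δ:[(p2 → p1)=T] refutes=False
  v=0101: Γ:[p0=F] Δ:[(p2 → p1)=T] refutes=False
  v=0110: Γ:[p0=F] Δ:[(p2 → p1)=T] refutes=False
  v=0111: Γ:[p0=F] Δ:[(p2 → p1)=T] refutes=False
  v=1000: Γ:[p0=T] Δ:[(p2 → p1)=T] refutes=False
  v=1001: Γ:[p0=T] Δ:[(p2 → p1)=T] refutes=False
  v=1010: Γ:[p0=T] Δ:[(p2 → p1)=F] refutes=True  ← countermodel

Result: [1, 0, 1, 0]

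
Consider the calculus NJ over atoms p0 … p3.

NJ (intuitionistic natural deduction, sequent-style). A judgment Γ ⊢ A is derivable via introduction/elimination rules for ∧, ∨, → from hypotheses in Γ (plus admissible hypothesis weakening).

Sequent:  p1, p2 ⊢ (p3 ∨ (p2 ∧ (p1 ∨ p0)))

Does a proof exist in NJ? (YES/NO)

Derivation trace:
[∨I₂] p1, p2 ⊢ (p3 ∨ (p2 ∧ (p1 ∨ p0)))
  [∧I] p1, p2 ⊢ (p2 ∧ (p1 ∨ p0))
    [Ax] p2 ⊢ p2
    [∨I₁] p1 ⊢ (p1 ∨ p0)
      [Ax] p1 ⊢ p1

Result: YES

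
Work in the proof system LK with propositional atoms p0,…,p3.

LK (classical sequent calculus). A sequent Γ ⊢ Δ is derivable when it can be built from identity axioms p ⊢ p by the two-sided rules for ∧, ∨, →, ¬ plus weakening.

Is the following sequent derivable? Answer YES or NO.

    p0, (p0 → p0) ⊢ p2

Truth-table refutation:
  v=0000: Γ:[p0=F, (p0 → p0)=T] Δ:[p2=F] refutes=False
  v=0001: Γ:[p0=F, (p0 → p0)=T] Δ:[p2=F] refutes=False
  v=0010: Γ:[p0=F, (p0 → p0)=T] Δ:[p2=T] refutes=False
  v=0011: Γ:[p0=F, (p0 → p0)=T] Δ:[p2=T] refutes=False
  v=0100: Γ:[p0=F, (p0 → p0)=T] Δ:[p2=F] refutes=False
  v=0101: Γ:[p0=F, (p0 → p0)=T] Δ:[p2=F] refutes=False
  v=0110: Γ:[p0=F, (p0 → p0)=T] Δ:[p2=T] refutes=False
  v=0111: Γ:[p0=F, (p0 → p0)=T] Δ:[p2=T] refutes=False
  v=1000: Γ:[p0=T, (p0 → p0)=T] Δ:[p2=F] refutes=True  ← countermodel

Result: NO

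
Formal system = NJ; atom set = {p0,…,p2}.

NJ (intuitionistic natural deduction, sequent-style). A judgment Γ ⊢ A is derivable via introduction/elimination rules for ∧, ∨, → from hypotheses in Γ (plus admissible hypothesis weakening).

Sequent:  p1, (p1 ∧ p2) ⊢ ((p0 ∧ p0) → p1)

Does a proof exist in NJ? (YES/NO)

Derivation trace:
[Wk] p1, (p1 ∧ p2) ⊢ ((p0 ∧ p0) → p1)
  [→I] p1 ⊢ ((p0 ∧ p0) → p1)
    [Wk] p1, (p0 ∧ p0) ⊢ p1
      [Ax] p1 ⊢ p1

Result: YES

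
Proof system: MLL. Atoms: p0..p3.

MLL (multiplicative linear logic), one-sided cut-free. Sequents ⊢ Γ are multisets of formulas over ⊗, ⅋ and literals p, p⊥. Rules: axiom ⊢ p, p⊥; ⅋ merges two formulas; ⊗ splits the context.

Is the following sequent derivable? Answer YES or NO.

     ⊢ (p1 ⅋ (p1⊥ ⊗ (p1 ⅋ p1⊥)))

Proof tree:
[⅋]  ⊢ (p1 ⅋ (p1⊥ ⊗ (p1 ⅋ p1⊥)))
  [⊗]  ⊢ p1, (p1⊥ ⊗ (p1 ⅋ p1⊥))
    [Ax]  ⊢ p1, p1⊥
    [⅋]  ⊢ (p1 ⅋ p1⊥)
      [Ax]  ⊢ p1, p1⊥

Result: YES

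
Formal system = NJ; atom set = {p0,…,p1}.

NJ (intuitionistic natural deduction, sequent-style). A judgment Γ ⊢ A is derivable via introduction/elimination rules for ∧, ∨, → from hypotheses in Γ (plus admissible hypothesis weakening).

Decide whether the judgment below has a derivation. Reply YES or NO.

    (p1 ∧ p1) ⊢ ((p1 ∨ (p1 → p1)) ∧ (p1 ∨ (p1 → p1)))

Proof tree:
[∧I] (p1 ∧ p1) ⊢ ((p1 ∨ (p1 → p1)) ∧ (p1 ∨ (p1 → p1)))
  [∨I₂] (p1 ∧ p1) ⊢ (p1 ∨ (p1 → p1))
    [Wk] (p1 ∧ p1) ⊢ (p1 → p1)
      [→I]  ⊢ (p1 → p1)
        [Ax] p1 ⊢ p1
  [∨I₂] (p1 ∧ p1) ⊢ (p1 ∨ (p1 → p1))
    [Wk] (p1 ∧ p1) ⊢ (p1 → p1)
      [→I]  ⊢ (p1 → p1)
        [Ax] p1 ⊢ p1

Result: YES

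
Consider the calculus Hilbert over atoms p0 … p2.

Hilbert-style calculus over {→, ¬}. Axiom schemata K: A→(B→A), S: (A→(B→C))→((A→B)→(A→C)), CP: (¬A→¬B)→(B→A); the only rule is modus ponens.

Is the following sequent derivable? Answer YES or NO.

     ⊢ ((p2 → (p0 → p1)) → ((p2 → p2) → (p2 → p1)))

Truth-table refutation:
  v=000: Γ:[] Δ:[((p2 → (p0 → p1)) → ((p2 → p2) → (p2 → p1)))=T] refutes=False
  v=001: Γ:[] Δ:[((p2 → (p0 → p1)) → ((p2 → p2) → (p2 → p1)))=F] refutes=True  ← countermodel

Result: NO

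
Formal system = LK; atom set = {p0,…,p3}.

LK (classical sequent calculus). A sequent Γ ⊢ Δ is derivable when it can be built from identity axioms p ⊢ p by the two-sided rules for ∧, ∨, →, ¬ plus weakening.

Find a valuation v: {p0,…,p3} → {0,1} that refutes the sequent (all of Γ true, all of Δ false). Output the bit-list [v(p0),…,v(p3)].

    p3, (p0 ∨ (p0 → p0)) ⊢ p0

Truth-table refutation:
  v=0000: Γ:[p3=F, (p0 ∨ (p0 → p0))=T] Δ:[p0=F] refutes=False
  v=0001: Γ:[p3=T, (p0 ∨ (p0 → p0))=T] Δ:[p0=F] refutes=True  ← countermodel

Result: [0, 0, 0, 1]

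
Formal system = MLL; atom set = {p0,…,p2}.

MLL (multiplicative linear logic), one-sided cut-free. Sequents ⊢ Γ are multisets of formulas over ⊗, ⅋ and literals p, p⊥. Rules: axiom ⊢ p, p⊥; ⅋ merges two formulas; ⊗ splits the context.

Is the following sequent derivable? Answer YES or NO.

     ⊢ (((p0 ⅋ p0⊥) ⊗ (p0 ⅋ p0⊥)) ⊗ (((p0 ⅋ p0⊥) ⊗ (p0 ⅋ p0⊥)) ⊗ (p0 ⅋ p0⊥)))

Derivation (root first):
[⊗]  ⊢ (((p0 ⅋ p0⊥) ⊗ (p0 ⅋ p0⊥)) ⊗ (((p0 ⅋ p0⊥) ⊗ (p0 ⅋ p0⊥)) ⊗ (p0 ⅋ p0⊥)))
  [⊗]  ⊢ ((p0 ⅋ p0⊥) ⊗ (p0 ⅋ p0⊥))
    [⅋]  ⊢ (p0 ⅋ p0⊥)
      [Ax]  ⊢ p0, p0⊥
    [⅋]  ⊢ (p0 ⅋ p0⊥)
      [Ax]  ⊢ p0, p0⊥
  [⊗]  ⊢ (((p0 ⅋ p0⊥) ⊗ (p0 ⅋ p0⊥)) ⊗ (p0 ⅋ p0⊥))
    [⊗]  ⊢ ((p0 ⅋ p0⊥) ⊗ (p0 ⅋ p0⊥))
      [⅋]  ⊢ (p0 ⅋ p0⊥)
        [Ax]  ⊢ p0, p0⊥
      [⅋]  ⊢ (p0 ⅋ p0⊥)
        [Ax]  ⊢ p0, p0⊥
    [⅋]  ⊢ (p0 ⅋ p0⊥)
      [Ax]  ⊢ p0, p0⊥

Result: YES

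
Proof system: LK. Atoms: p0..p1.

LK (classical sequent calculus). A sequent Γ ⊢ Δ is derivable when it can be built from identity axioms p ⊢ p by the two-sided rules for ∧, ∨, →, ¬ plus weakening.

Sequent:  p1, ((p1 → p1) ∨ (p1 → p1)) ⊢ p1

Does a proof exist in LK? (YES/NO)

Derivation trace:
[∨L] p1, ((p1 → p1) ∨ (p1 → p1)) ⊢ p1
  [→L] p1, (p1 → p1) ⊢ p1
    [Ax] p1 ⊢ p1
    [Ax] p1 ⊢ p1
  [→L] p1, (p1 → p1) ⊢ p1
    [Ax] p1 ⊢ p1
    [Ax] p1 ⊢ p1

Result: YES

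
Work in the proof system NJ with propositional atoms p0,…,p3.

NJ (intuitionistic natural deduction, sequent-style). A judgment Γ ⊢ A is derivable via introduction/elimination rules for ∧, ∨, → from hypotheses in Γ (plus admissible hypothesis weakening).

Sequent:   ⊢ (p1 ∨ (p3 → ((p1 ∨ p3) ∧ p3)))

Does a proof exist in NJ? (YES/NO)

Proof tree:
[∨I₂]  ⊢ (p1 ∨ (p3 → ((p1 ∨ p3) ∧ p3)))
  [→I]  ⊢ (p3 → ((p1 ∨ p3) ∧ p3))
    [∧I] p3 ⊢ ((p1 ∨ p3) ∧ p3)
      [∨I₂] p3 ⊢ (p1 ∨ p3)
        [Ax] p3 ⊢ p3
      [Ax] p3 ⊢ p3

Result: YES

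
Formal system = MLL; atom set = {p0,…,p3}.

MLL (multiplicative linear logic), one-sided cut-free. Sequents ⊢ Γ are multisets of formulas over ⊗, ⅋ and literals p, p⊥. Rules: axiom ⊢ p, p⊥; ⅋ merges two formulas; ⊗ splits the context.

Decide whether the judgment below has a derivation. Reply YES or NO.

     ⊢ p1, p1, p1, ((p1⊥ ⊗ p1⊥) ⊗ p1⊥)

Proof tree:
[⊗]  ⊢ p1, p1, p1, ((p1⊥ ⊗ p1⊥) ⊗ p1⊥)
  [⊗]  ⊢ p1, p1, (p1⊥ ⊗ p1⊥)
    [Ax]  ⊢ p1, p1⊥
    [Ax]  ⊢ p1, p1⊥
  [Ax]  ⊢ p1, p1⊥

Result: YES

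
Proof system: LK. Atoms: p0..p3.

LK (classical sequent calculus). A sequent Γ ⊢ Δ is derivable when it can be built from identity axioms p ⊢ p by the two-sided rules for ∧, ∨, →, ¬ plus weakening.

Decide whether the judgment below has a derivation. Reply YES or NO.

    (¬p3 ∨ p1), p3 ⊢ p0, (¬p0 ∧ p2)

Search for a countermodel by truth-table:
  v=0000: Γ:[(¬p3 ∨ p1)=T, p3=F] Δ:[p0=F, (¬p0 ∧ p2)=F] refutes=False
  v=0001: Γ:[(¬p3 ∨ p1)=F, p3=T] Δ:[p0=F, (¬p0 ∧ p2)=F] refutes=False
  v=0010: Γ:[(¬p3 ∨ p1)=T, p3=F] Δ:[p0=F, (¬p0 ∧ p2)=T] refutes=False
  v=0011: Γ:[(¬p3 ∨ p1)=F, p3=T] Δ:[p0=F, (¬p0 ∧ p2)=T] refutes=False
  v=0100: Γ:[(¬p3 ∨ p1)=T, p3=F] Δ:[p0=F, (¬p0 ∧ p2)=F] refutes=False
  v=0101: Γ:[(¬p3 ∨ p1)=T, p3=T] Δ:[p0=F, (¬p0 ∧ p2)=F] refutes=True  ← countermodel

Result: NO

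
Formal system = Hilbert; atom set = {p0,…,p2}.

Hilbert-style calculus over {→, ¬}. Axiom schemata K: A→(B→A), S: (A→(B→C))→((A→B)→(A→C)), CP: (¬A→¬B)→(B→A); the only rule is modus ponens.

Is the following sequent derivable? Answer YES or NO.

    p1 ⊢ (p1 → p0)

Search for a countermodel by truth-table:
  v=000: Γ:[p1=F] Δ:[(p1 → p0)=T] refutes=False
  v=001: Γ:[p1=F] Δ:[(p1 → p0)=T] refutes=False
  v=010: Γ:[p1=T] Δ:[(p1 → p0)=F] refutes=True  ← countermodel

Result: NO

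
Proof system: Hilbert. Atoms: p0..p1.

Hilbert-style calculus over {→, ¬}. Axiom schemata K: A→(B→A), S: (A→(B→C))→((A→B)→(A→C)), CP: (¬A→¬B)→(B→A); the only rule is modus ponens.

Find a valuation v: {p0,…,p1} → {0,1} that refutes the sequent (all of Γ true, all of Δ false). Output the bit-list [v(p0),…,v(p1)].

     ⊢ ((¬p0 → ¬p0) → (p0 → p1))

Enumerate valuations to refute Γ ⊢ Δ:
  v=00: Γ:[] Δ:[((¬p0 → ¬p0) → (p0 → p1))=T] refutes=False
  v=01: Γ:[] Δ:[((¬p0 → ¬p0) → (p0 → p1))=T] refutes=False
  v=10: Γ:[] Δ:[((¬p0 → ¬p0) → (p0 → p1))=F] refutes=True  ← countermodel

Result: [1, 0]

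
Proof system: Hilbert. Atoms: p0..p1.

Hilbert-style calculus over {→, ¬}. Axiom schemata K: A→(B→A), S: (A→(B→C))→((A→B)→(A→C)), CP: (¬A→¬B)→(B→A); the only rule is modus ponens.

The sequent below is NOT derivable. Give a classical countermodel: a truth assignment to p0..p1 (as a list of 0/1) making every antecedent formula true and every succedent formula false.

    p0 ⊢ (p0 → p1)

Search for a countermodel by truth-table:
  v=00: Γ:[p0=F] Δ:[(p0 → p1)=T] refutes=False
  v=01: Γ:[p0=F] Δ:[(p0 → p1)=T] refutes=False
  v=10: Γ:[p0=T] Δ:[(p0 → p1)=F] refutes=True  ← countermodel

Result: [1, 0]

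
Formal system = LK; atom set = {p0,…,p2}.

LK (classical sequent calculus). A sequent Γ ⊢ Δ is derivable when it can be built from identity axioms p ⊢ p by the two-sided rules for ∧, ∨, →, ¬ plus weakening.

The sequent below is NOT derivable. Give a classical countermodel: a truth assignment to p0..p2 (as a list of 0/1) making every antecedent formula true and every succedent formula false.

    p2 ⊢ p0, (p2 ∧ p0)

Search for a countermodel by truth-table:
  v=000: Γ:[p2=F] Δ:[p0=F, (p2 ∧ p0)=F] refutes=False
  v=001: Γ:[p2=T] Δ:[p0=F, (p2 ∧ p0)=F] refutes=True  ← countermodel

Result: [0, 0, 1]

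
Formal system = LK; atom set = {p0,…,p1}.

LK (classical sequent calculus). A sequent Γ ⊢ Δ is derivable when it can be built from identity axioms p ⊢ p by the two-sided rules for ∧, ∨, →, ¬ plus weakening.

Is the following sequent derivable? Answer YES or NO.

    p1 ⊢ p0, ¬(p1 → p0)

Derivation (root first):
[¬R] p1 ⊢ p0, ¬(p1 → p0)
  [→L] p1, (p1 → p0) ⊢ p0
    [Ax] p1 ⊢ p1
    [Ax] p0 ⊢ p0

Result: YES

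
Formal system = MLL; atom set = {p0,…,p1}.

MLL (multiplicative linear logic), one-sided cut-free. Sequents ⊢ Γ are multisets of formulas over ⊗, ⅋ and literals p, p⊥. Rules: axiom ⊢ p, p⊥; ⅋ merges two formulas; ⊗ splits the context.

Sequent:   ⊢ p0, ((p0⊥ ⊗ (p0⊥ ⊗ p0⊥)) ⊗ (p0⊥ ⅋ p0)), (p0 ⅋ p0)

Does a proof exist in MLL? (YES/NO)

Derivation (root first):
[⅋]  ⊢ p0, ((p0⊥ ⊗ (p0⊥ ⊗ p0⊥)) ⊗ (p0⊥ ⅋ p0)), (p0 ⅋ p0)
  [⊗]  ⊢ p0, p0, p0, ((p0⊥ ⊗ (p0⊥ ⊗ p0⊥)) ⊗ (p0⊥ ⅋ p0))
    [⊗]  ⊢ p0, p0, p0, (p0⊥ ⊗ (p0⊥ ⊗ p0⊥))
      [Ax]  ⊢ p0, p0⊥
      [⊗]  ⊢ p0, p0, (p0⊥ ⊗ p0⊥)
        [Ax]  ⊢ p0, p0⊥
        [Ax]  ⊢ p0, p0⊥
    [⅋]  ⊢ (p0⊥ ⅋ p0)
      [Ax]  ⊢ p0, p0⊥

Result: YES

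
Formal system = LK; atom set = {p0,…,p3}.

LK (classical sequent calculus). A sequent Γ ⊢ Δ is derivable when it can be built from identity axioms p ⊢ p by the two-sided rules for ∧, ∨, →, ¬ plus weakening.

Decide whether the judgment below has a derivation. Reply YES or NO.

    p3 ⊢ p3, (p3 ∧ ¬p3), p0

Proof tree:
[WR] p3 ⊢ p3, (p3 ∧ ¬p3), p0
  [∧R] p3 ⊢ p3, (p3 ∧ ¬p3)
    [Ax] p3 ⊢ p3
    [¬R]  ⊢ p3, ¬p3
      [Ax] p3 ⊢ p3

Result: YES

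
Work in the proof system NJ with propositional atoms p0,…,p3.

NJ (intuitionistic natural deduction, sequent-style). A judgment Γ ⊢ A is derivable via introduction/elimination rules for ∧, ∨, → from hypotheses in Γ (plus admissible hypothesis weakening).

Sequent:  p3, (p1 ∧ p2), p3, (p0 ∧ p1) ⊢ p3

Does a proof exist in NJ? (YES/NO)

Derivation trace:
[Wk] p3, (p1 ∧ p2), p3, (p0 ∧ p1) ⊢ p3
  [Wk] p3, (p1 ∧ p2), p3 ⊢ p3
    [Wk] p3, (p1 ∧ p2) ⊢ p3
      [Ax] p3 ⊢ p3

Result: YES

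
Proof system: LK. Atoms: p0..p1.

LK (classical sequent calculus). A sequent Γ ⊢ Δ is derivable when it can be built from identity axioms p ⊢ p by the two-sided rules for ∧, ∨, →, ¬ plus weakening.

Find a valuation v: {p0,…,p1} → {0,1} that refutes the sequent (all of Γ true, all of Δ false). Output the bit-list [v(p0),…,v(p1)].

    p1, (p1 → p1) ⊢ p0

Search for a countermodel by truth-table:
  v=00: Γ:[p1=F, (p1 → p1)=T] Δ:[p0=F] refutes=False
  v=01: Γ:[p1=T, (p1 → p1)=T] Δ:[p0=F] refutes=True  ← countermodel

Result: [0, 1]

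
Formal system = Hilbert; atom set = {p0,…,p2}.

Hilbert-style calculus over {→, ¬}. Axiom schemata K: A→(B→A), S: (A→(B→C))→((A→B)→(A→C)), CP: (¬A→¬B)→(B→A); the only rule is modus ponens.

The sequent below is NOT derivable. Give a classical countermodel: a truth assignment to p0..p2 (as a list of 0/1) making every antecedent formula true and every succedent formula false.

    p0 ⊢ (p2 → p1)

Enumerate valuations to refute Γ ⊢ Δ:
  v=000: Γ:[p0=F] Δ:[(p2 → p1)=T] refutes=False
  v=001: Γ:[p0=F] Δ:[(p2 → p1)=F] refutes=False
  v=010: Γ:[p0=F] Δ:[(p2 → p1)=T] refutes=False
  v=011: Γ:[p0=F] Δ:[(p2 → p1)=T] refutes=False
  v=100: Γ:[p0=T] Δ:[(p2 → p1)=T] refutes=False
  v=101: Γ:[p0=T] Δ:[(p2 → p1)=F] refutes=True  ← countermodel

Result: [1, 0, 1]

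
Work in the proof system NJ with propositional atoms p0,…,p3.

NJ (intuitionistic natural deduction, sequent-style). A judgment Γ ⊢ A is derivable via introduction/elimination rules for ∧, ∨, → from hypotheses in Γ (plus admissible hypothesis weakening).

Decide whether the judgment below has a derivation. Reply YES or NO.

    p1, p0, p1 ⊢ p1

Derivation trace:
[Wk] p1, p0, p1 ⊢ p1
  [Wk] p1, p0 ⊢ p1
    [Ax] p1 ⊢ p1

Result: YES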